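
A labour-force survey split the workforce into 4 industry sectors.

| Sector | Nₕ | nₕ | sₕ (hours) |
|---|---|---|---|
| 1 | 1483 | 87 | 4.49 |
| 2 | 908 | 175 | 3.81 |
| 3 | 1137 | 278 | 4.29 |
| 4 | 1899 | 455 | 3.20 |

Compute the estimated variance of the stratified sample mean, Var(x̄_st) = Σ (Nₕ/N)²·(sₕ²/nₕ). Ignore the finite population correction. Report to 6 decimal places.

N = 5427. Term for each stratum: Wₕ²sₕ²/nₕ.
Var(x̄_st) = 0.017303585 + 0.002322009 + 0.002905836 + 0.002755617 = 0.025287047 → 0.025287.

0.025287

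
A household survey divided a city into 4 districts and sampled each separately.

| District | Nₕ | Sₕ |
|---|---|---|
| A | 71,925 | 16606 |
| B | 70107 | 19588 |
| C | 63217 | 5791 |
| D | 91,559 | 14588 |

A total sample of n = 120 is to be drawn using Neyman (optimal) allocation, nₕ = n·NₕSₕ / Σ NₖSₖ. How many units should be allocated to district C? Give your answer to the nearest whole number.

Σ NₕSₕ = 71925·16606 + 70107·19588 + 63217·5791 + 91559·14588 = 4269394805.
Share for C: 366089647/4269394805 = 0.08575.
n_C = 120 × 0.08575 = 10.290... → 10.

10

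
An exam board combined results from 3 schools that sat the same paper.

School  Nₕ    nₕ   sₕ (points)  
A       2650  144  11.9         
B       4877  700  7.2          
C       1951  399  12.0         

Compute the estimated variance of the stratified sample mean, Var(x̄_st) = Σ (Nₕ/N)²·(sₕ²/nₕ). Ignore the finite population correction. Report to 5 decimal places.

N = 9478; Wₕ = Nₕ/N.
school A: (2650/9478)²·11.9²/144 = 0.07687582
school B: (4877/9478)²·7.2²/700 = 0.01960826
school C: (1951/9478)²·12.0²/399 = 0.01529223
Sum = 0.11177631 → 0.11178.

0.11178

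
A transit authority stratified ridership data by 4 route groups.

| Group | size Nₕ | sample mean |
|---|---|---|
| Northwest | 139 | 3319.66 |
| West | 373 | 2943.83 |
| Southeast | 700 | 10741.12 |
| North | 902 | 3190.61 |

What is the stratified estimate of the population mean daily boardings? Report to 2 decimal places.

x̄_st = (Σ Nₕx̄ₕ) / (Σ Nₕ) = (139·3319.66 + 373·2943.83 + 700·10741.12 + 902·3190.61) / 2114
= 11956195.55 / 2114 = 5655.7216... → 5655.72.

5655.72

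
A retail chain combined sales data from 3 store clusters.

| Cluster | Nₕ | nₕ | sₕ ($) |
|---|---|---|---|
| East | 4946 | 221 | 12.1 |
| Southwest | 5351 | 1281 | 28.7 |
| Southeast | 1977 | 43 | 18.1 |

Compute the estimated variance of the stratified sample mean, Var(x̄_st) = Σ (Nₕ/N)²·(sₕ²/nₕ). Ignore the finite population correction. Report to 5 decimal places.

N = 12274; Wₕ = Nₕ/N.
cluster East: (4946/12274)²·12.1²/221 = 0.10757577
cluster Southwest: (5351/12274)²·28.7²/1281 = 0.12221157
cluster Southeast: (1977/12274)²·18.1²/43 = 0.19766501
Sum = 0.42745235 → 0.42745.

0.42745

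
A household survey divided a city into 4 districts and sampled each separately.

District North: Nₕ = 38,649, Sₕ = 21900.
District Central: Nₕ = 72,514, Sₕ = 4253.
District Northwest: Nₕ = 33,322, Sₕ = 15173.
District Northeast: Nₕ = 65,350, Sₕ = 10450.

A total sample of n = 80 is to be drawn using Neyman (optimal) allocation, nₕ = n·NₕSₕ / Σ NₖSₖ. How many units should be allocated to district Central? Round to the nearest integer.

North: NₕSₕ = 38649·21900 = 846413100
Central: NₕSₕ = 72514·4253 = 308402042
Northwest: NₕSₕ = 33322·15173 = 505594706
Northeast: NₕSₕ = 65350·10450 = 682907500
Σ NₕSₕ = 2343317348.
n_Central = 80·308402042/2343317348 = 10.529... → 11.

11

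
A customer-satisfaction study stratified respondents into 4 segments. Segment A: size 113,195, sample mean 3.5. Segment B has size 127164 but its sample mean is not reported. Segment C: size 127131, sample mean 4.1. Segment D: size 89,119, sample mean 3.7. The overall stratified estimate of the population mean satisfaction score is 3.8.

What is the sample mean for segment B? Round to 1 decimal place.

N = 113195 + 127164 + 127131 + 89119 = 456609.
Overall total = μ·N = 3.8·456609 = 1735114.2.
Subtract the known strata: 113195·3.5 + 127131·4.1 + 89119·3.7 = 1247159.9.
Remaining total for segment B: 1735114.2 − 1247159.9 = 487954.3.
Divide by its size: 487954.3 / 127164 = 3.837... → 3.8.

3.8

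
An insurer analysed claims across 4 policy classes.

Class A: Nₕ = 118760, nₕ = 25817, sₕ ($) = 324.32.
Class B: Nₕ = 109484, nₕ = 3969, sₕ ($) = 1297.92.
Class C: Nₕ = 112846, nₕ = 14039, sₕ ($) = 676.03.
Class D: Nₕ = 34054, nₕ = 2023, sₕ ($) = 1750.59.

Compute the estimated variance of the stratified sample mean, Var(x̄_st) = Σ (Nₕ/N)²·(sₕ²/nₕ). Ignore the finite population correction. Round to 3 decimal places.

51.988

N = 375144; Wₕ = Nₕ/N.
class A: (118760/375144)²·324.32²/25817 = 0.408306
class B: (109484/375144)²·1297.92²/3969 = 36.150978
class C: (112846/375144)²·676.03²/14039 = 2.945589
class D: (34054/375144)²·1750.59²/2023 = 12.482836
Sum = 51.987709 → 51.988.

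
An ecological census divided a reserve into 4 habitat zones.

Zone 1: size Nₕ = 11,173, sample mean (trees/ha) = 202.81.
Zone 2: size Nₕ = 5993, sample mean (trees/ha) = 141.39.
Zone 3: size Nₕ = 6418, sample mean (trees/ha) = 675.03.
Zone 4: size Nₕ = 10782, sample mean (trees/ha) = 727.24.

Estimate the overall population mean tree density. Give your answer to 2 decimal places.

N = 34366; weights Wₕ = Nₕ/N = (0.3251, 0.1744, 0.1868, 0.3137).
x̄_st = Σ Wₕ·x̄ₕ = 0.3251·202.81 + 0.1744·141.39 + 0.1868·675.03 + 0.3137·727.24 ≈ 444.8231...
→ 444.82.

444.82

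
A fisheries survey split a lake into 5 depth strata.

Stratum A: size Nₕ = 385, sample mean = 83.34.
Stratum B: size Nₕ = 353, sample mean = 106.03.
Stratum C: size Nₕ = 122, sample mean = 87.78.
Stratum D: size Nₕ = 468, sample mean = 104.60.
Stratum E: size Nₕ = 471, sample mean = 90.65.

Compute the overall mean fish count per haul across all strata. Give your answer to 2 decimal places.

95.54

N = 385 + 353 + 122 + 468 + 471 = 1799.
Overall mean = Σ (Nₕ/N)·x̄ₕ — weight by population share, not a simple average.
Σ Nₕx̄ₕ = 385·83.34 + 353·106.03 + 122·87.78 + 468·104.60 + 471·90.65 = 32085.9 + 37428.59 + 10709.16 + 48952.8 + 42696.15 = 171872.6.
Divide by N: 171872.6 / 1799 = 95.5379... → 95.54.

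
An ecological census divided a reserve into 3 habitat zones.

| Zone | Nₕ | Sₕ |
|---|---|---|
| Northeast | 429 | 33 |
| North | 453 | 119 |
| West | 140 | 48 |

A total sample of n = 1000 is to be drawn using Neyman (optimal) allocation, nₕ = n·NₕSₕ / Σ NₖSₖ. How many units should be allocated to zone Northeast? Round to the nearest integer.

Northeast: NₕSₕ = 429·33 = 14157
North: NₕSₕ = 453·119 = 53907
West: NₕSₕ = 140·48 = 6720
Σ NₕSₕ = 74784.
n_Northeast = 1000·14157/74784 = 189.305... → 189.

189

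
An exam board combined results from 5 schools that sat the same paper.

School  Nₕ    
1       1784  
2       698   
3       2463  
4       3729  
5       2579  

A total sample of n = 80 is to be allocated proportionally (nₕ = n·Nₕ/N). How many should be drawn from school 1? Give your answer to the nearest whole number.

13

Share of school 1 = 1784/11253 = 0.15854.
Allocate 80 × 0.15854 = 12.683... → 13.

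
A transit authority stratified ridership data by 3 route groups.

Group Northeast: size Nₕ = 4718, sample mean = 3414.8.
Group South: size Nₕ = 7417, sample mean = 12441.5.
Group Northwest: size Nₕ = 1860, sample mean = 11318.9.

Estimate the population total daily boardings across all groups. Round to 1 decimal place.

Northeast: 4718·3414.8 = 16111026.4
South: 7417·12441.5 = 92278605.5
Northwest: 1860·11318.9 = 21053154
τ̂ = Σ Nₕx̄ₕ = 129442785.9.

129442785.9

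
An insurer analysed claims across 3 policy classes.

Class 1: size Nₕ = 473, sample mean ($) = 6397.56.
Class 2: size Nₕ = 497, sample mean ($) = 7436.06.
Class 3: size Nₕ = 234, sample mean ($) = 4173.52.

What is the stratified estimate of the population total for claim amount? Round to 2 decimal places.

1: 473·6397.56 = 3026045.88
2: 497·7436.06 = 3695721.82
3: 234·4173.52 = 976603.68
τ̂ = Σ Nₕx̄ₕ = 7698371.38.

7698371.38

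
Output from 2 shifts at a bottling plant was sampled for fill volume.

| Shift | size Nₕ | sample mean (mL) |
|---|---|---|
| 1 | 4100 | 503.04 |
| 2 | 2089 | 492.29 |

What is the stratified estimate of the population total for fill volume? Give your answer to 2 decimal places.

3090857.81

1: 4100·503.04 = 2062464
2: 2089·492.29 = 1028393.81
τ̂ = Σ Nₕx̄ₕ = 3090857.81.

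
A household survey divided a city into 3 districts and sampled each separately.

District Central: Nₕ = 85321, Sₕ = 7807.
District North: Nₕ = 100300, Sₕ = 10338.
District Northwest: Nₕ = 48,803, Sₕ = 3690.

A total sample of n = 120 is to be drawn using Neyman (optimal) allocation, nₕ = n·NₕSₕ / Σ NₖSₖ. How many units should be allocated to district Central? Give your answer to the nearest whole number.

42

Central: NₕSₕ = 85321·7807 = 666101047
North: NₕSₕ = 100300·10338 = 1036901400
Northwest: NₕSₕ = 48803·3690 = 180083070
Σ NₕSₕ = 1883085517.
n_Central = 120·666101047/1883085517 = 42.447... → 42.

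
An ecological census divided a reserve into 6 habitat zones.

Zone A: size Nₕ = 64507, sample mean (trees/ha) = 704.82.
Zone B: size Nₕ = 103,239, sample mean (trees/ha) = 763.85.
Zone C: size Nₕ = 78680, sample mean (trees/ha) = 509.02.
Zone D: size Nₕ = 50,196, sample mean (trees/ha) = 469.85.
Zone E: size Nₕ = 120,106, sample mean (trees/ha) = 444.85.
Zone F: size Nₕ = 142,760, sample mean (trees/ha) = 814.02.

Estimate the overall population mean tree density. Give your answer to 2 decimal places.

639.15

N = 64507 + 103239 + 78680 + 50196 + 120106 + 142760 = 559488.
Weight each subgroup mean by Nₕ/N and sum.
Σ Nₕx̄ₕ = 64507·704.82 + 103239·763.85 + 78680·509.02 + 50196·469.85 + 120106·444.85 + 142760·814.02 = 45465823.74 + 78859110.15 + 40049693.6 + 23584590.6 + 53429154.1 + 116209495.2 = 357597867.39.
Divide by N: 357597867.39 / 559488 = 639.1520... → 639.15.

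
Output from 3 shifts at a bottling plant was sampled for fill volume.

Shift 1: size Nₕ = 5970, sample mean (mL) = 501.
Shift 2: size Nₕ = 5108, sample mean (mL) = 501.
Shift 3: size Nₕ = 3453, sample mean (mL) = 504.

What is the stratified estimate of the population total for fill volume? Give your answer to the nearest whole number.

7290390

1: 5970·501 = 2990970
2: 5108·501 = 2559108
3: 3453·504 = 1740312
τ̂ = Σ Nₕx̄ₕ = 7290390.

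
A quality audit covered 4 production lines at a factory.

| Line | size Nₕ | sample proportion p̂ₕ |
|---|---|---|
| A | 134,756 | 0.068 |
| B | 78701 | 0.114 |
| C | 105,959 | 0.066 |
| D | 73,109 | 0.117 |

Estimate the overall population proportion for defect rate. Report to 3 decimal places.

Wₕ = Nₕ/N with N = 392525: 0.3433, 0.2005, 0.2699, 0.1863.
p̂_st = 0.3433·0.068 + 0.2005·0.114 + 0.2699·0.066 + 0.1863·0.117 ≈ 0.08581... → 0.086.

0.086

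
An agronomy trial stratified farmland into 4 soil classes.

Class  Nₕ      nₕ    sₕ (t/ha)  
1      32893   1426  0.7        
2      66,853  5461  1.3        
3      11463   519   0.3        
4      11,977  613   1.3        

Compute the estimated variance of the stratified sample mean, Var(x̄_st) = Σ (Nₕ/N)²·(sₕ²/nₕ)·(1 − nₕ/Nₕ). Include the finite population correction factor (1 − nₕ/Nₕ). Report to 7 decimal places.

N = 123186. Term for each stratum: Wₕ²sₕ²/nₕ·(1−nₕ/Nₕ).
Var(x̄_st) = 0.0000234376 + 0.0000836998 + 0.0000014336 + 0.0000247276 = 0.0001332986 → 0.0001333.

0.0001333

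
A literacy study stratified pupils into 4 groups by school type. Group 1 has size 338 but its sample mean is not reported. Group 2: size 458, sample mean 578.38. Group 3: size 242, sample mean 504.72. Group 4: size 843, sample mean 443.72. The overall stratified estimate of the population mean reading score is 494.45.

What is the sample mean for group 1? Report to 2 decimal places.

N = 338 + 458 + 242 + 843 = 1881.
Overall total = μ·N = 494.45·1881 = 930060.45.
Subtract the known strata: 458·578.38 + 242·504.72 + 843·443.72 = 761096.24.
Remaining total for group 1: 930060.45 − 761096.24 = 168964.21.
Divide by its size: 168964.21 / 338 = 499.8941... → 499.89.

499.89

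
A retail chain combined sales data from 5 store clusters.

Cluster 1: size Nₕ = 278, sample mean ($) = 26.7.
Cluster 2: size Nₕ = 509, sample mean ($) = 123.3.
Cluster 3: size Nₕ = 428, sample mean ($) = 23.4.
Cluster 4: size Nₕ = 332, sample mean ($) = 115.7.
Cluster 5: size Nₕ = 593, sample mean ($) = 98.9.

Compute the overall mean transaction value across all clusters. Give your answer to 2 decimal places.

82.83

N = 278 + 509 + 428 + 332 + 593 = 2140.
Overall mean = Σ (Nₕ/N)·x̄ₕ — weight by population share, not a simple average.
Σ Nₕx̄ₕ = 278·26.7 + 509·123.3 + 428·23.4 + 332·115.7 + 593·98.9 = 7422.6 + 62759.7 + 10015.2 + 38412.4 + 58647.7 = 177257.6.
Divide by N: 177257.6 / 2140 = 82.8307... → 82.83.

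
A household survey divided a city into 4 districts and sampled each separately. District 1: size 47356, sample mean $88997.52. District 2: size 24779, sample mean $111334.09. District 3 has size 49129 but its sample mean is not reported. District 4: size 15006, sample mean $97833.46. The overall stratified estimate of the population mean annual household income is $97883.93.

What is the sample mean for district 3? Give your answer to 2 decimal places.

99681.25

N = 47356 + 24779 + 49129 + 15006 = 136270.
Overall total = μ·N = 97883.93·136270 = 13338643141.1.
Subtract the known strata: 47356·88997.52 + 24779·111334.09 + 15006·97833.46 = 8441402873.99.
Remaining total for district 3: 13338643141.1 − 8441402873.99 = 4897240267.11.
Divide by its size: 4897240267.11 / 49129 = 99681.2528... → 99681.25.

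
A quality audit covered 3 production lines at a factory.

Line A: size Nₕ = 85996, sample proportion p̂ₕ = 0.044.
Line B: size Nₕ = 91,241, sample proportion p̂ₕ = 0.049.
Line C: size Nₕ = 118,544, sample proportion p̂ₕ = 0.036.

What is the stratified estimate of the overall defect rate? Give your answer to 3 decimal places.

N = 85996 + 91241 + 118544 = 295781.
Overall proportion = Σ (Nₕ/N)·p̂ₕ.
Σ Nₕp̂ₕ = 3783.824 + 4470.809 + 4267.584 = 12522.217.
12522.217 / 295781 = 0.04234... → 0.042.

0.042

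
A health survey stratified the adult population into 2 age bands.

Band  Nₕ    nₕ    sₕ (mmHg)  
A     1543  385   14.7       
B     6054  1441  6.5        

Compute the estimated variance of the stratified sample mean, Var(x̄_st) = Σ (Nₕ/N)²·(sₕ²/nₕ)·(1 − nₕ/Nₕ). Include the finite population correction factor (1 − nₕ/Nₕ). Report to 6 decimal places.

0.031564

N = 7597. Term for each stratum: Wₕ²sₕ²/nₕ·(1−nₕ/Nₕ).
Var(x̄_st) = 0.017376575 + 0.014187450 = 0.031564025 → 0.031564.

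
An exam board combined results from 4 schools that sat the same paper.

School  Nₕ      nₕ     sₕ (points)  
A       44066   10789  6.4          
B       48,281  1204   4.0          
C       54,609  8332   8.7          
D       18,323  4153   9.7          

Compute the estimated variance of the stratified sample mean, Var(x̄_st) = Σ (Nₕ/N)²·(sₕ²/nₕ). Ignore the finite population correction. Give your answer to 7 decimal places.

0.0026740

N = 165279; Wₕ = Nₕ/N.
school A: (44066/165279)²·6.4²/10789 = 0.0002698675
school B: (48281/165279)²·4.0²/1204 = 0.0011339937
school C: (54609/165279)²·8.7²/8332 = 0.0009917046
school D: (18323/165279)²·9.7²/4153 = 0.0002784450
Sum = 0.0026740109 → 0.0026740.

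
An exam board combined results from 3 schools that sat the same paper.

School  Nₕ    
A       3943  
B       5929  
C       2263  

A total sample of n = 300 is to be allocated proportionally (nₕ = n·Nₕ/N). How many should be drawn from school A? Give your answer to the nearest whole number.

Share of school A = 3943/12135 = 0.32493.
Allocate 300 × 0.32493 = 97.478... → 97.

97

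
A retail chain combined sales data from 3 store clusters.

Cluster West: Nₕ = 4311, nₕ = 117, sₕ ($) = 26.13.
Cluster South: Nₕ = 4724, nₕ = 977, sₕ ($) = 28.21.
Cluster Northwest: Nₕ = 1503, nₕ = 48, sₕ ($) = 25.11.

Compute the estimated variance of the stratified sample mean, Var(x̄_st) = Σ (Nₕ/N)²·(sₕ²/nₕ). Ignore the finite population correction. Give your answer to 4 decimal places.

1.4075

N = 10538; Wₕ = Nₕ/N.
cluster West: (4311/10538)²·26.13²/117 = 0.9766357
cluster South: (4724/10538)²·28.21²/977 = 0.1636873
cluster Northwest: (1503/10538)²·25.11²/48 = 0.2672106
Sum = 1.4075337 → 1.4075.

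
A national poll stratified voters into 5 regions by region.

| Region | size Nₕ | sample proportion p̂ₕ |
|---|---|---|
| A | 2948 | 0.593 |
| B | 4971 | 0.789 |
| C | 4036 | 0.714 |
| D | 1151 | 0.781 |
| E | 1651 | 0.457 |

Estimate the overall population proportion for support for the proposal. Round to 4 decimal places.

Wₕ = Nₕ/N with N = 14757: 0.1998, 0.3369, 0.2735, 0.0780, 0.1119.
p̂_st = 0.1998·0.593 + 0.3369·0.789 + 0.2735·0.714 + 0.0780·0.781 + 0.1119·0.457 ≈ 0.691565... → 0.6916.

0.6916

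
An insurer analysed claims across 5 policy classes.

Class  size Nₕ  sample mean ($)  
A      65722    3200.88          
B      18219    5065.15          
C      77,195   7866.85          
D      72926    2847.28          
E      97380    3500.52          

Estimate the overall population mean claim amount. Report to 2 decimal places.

N = 331442; weights Wₕ = Nₕ/N = (0.1983, 0.0550, 0.2329, 0.2200, 0.2938).
x̄_st = Σ Wₕ·x̄ₕ = 0.1983·3200.88 + 0.0550·5065.15 + 0.2329·7866.85 + 0.2200·2847.28 + 0.2938·3500.52 ≈ 4400.3267...
→ 4400.33.

4400.33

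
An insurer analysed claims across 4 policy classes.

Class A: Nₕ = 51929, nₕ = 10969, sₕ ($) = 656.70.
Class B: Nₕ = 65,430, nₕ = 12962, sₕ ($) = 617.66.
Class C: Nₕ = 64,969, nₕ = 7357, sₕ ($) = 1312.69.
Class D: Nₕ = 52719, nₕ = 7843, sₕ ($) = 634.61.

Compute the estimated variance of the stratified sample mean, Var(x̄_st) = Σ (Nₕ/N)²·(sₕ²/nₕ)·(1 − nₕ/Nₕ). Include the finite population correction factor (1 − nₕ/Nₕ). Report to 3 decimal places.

N = 235047; Wₕ = Nₕ/N.
class A: (51929/235047)²·656.70²/10969·(1 − 10969/51929) = 1.513657
class B: (65430/235047)²·617.66²/12962·(1 − 12962/65430) = 1.828896
class C: (64969/235047)²·1312.69²/7357·(1 − 7357/64969) = 15.868406
class D: (52719/235047)²·634.61²/7843·(1 − 7843/52719) = 2.198890
Sum = 21.409849 → 21.410.

21.410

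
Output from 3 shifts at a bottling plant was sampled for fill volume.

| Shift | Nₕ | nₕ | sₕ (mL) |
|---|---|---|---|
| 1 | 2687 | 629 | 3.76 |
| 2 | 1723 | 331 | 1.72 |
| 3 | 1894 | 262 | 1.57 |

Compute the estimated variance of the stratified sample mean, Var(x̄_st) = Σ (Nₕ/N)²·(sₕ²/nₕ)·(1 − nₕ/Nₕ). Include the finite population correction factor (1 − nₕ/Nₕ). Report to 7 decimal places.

0.0043987

N = 6304; Wₕ = Nₕ/N.
shift 1: (2687/6304)²·3.76²/629·(1 − 629/2687) = 0.0031275602
shift 2: (1723/6304)²·1.72²/331·(1 − 331/1723) = 0.0005394125
shift 3: (1894/6304)²·1.57²/262·(1 − 262/1894) = 0.0007317551
Sum = 0.0043987277 → 0.0043987.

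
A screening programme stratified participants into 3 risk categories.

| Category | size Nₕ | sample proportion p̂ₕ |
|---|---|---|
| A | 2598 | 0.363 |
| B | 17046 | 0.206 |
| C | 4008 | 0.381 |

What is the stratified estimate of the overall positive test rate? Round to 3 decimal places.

Wₕ = Nₕ/N with N = 23652: 0.1098, 0.7207, 0.1695.
p̂_st = 0.1098·0.363 + 0.7207·0.206 + 0.1695·0.381 ≈ 0.25290... → 0.253.

0.253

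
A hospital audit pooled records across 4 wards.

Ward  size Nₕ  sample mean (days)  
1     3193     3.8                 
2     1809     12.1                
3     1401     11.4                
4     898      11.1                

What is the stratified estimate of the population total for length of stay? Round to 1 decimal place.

59961.5

1: 3193·3.8 = 12133.4
2: 1809·12.1 = 21888.9
3: 1401·11.4 = 15971.4
4: 898·11.1 = 9967.8
τ̂ = Σ Nₕx̄ₕ = 59961.5.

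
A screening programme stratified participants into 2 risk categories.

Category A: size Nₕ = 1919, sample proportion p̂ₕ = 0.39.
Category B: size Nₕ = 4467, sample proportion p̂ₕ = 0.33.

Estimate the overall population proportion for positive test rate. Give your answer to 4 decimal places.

N = 1919 + 4467 = 6386.
Overall proportion = Σ (Nₕ/N)·p̂ₕ.
Σ Nₕp̂ₕ = 748.41 + 1474.11 = 2222.52.
2222.52 / 6386 = 0.348030... → 0.3480.

0.3480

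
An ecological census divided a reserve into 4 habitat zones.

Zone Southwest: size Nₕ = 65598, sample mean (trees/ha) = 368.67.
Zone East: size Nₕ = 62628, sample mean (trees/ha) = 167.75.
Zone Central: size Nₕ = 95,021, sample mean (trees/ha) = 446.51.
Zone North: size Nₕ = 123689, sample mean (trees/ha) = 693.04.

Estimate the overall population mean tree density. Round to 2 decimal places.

469.36

N = 346936; weights Wₕ = Nₕ/N = (0.1891, 0.1805, 0.2739, 0.3565).
x̄_st = Σ Wₕ·x̄ₕ = 0.1891·368.67 + 0.1805·167.75 + 0.2739·446.51 + 0.3565·693.04 ≈ 469.3636...
→ 469.36.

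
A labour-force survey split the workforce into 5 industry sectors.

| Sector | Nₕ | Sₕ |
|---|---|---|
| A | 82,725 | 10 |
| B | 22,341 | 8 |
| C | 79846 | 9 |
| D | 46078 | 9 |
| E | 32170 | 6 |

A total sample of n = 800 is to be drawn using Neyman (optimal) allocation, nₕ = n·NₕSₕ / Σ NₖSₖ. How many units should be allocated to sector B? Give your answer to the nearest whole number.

61

Σ NₕSₕ = 82725·10 + 22341·8 + 79846·9 + 46078·9 + 32170·6 = 2332314.
Share for B: 178728/2332314 = 0.07663.
n_B = 800 × 0.07663 = 61.305... → 61.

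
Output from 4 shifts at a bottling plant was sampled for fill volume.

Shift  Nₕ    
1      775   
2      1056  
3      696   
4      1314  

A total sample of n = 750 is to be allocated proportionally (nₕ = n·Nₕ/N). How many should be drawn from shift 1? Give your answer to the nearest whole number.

151

N = 775 + 1056 + 696 + 1314 = 3841.
n_1 = 750·775/3841 = 151.328... → 151.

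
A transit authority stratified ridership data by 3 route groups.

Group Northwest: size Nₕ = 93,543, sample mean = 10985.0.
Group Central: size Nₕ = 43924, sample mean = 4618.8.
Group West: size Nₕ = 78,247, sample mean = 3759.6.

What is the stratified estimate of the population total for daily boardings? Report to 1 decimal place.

Population total = Σ Nₕ·x̄ₕ (each stratum's size times its mean).
93543·10985.0 + 43924·4618.8 + 78247·3759.6 = 1027569855 + 202876171.2 + 294177421.2 = 1524623447.4.

1524623447.4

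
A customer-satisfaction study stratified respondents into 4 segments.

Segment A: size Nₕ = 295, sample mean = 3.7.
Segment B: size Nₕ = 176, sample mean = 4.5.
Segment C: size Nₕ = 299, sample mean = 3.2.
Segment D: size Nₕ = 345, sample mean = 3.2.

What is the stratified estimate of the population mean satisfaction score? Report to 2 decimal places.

3.54

N = 295 + 176 + 299 + 345 = 1115.
Overall mean = Σ (Nₕ/N)·x̄ₕ — weight by population share, not a simple average.
Σ Nₕx̄ₕ = 295·3.7 + 176·4.5 + 299·3.2 + 345·3.2 = 1091.5 + 792 + 956.8 + 1104 = 3944.3.
Divide by N: 3944.3 / 1115 = 3.5375... → 3.54.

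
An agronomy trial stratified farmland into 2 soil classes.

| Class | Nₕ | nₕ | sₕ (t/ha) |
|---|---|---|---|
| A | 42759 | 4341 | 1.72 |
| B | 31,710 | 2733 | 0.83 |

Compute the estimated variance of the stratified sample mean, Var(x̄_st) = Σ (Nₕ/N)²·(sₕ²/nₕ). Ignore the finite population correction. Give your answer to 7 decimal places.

0.0002704

N = 74469. Term for each stratum: Wₕ²sₕ²/nₕ.
Var(x̄_st) = 0.0002246835 + 0.0000457044 = 0.0002703879 → 0.0002704.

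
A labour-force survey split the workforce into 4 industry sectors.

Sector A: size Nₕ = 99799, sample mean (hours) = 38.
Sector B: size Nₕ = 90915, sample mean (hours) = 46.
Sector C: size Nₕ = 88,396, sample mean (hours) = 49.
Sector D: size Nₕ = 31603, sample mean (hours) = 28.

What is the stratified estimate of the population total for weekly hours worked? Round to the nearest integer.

Estimate total by summing Nₕ·x̄ₕ over strata.
99799·38 + 90915·46 + 88396·49 + 31603·28 = 3792362 + 4182090 + 4331404 + 884884 = 13190740.

13190740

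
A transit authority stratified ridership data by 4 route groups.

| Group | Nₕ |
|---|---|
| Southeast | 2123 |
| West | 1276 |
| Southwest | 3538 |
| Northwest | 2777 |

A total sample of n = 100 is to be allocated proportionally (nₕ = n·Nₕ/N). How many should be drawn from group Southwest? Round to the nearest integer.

36

Share of group Southwest = 3538/9714 = 0.36422.
Allocate 100 × 0.36422 = 36.422... → 36.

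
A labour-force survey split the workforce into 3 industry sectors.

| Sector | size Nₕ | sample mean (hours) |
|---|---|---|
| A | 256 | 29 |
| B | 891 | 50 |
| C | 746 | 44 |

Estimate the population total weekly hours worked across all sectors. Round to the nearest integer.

A: 256·29 = 7424
B: 891·50 = 44550
C: 746·44 = 32824
τ̂ = Σ Nₕx̄ₕ = 84798.

84798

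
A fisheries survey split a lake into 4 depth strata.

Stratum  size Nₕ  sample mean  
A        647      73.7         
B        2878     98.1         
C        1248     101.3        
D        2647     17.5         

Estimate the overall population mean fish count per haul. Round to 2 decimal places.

67.76

x̄_st = (Σ Nₕx̄ₕ) / (Σ Nₕ) = (647·73.7 + 2878·98.1 + 1248·101.3 + 2647·17.5) / 7420
= 502760.6 / 7420 = 67.7575... → 67.76.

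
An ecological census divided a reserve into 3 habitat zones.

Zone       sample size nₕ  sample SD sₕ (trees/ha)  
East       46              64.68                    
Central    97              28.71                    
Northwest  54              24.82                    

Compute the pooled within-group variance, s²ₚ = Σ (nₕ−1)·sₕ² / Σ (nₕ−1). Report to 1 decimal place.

East: (46−1)·64.68² = 45·4183.5024 = 188257.608
Central: (97−1)·28.71² = 96·824.2641 = 79129.3536
Northwest: (54−1)·24.82² = 53·616.0324 = 32649.7172
Numerator = 300036.6788; denominator = Σ(nₕ−1) = 194.
s²ₚ = 300036.6788/194 = 1546.581... → 1546.6.

1546.6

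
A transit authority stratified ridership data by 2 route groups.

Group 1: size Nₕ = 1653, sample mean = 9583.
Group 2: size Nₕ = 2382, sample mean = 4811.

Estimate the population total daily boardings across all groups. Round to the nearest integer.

27300501

1: 1653·9583 = 15840699
2: 2382·4811 = 11459802
τ̂ = Σ Nₕx̄ₕ = 27300501.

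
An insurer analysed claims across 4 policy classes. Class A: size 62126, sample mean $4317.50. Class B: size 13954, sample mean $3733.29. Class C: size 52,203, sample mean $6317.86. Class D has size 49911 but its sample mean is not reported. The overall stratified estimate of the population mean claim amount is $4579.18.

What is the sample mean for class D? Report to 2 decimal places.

Σ Nₕx̄ₕ = N·μ, so 49911·x̄_D = 178194·4579.18 − (62126·4317.50 + 13954·3733.29 + 52203·6317.86).
= 815982400.92 − 650134579.24 = 165847821.68.
x̄_D = 165847821.68 / 49911 = 3322.8711... → 3322.87.

3322.87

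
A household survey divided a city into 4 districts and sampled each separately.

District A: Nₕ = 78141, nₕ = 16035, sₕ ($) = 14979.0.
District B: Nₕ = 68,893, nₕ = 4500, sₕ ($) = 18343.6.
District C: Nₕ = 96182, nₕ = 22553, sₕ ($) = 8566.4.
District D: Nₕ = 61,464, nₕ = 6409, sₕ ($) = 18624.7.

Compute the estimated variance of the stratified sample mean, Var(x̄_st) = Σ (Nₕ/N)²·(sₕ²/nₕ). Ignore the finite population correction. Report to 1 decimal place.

N = 304680; Wₕ = Nₕ/N.
district A: (78141/304680)²·14979.0²/16035 = 920.3790
district B: (68893/304680)²·18343.6²/4500 = 3823.1288
district C: (96182/304680)²·8566.4²/22553 = 324.2590
district D: (61464/304680)²·18624.7²/6409 = 2202.6325
Sum = 7270.3994 → 7270.4.

7270.4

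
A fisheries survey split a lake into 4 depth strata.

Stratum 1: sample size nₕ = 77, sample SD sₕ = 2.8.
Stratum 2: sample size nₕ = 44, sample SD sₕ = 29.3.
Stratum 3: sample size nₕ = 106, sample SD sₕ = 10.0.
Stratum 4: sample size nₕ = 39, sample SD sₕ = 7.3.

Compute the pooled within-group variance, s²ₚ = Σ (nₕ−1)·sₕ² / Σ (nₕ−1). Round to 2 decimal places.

1: (77−1)·2.8² = 76·7.84 = 595.84
2: (44−1)·29.3² = 43·858.49 = 36915.07
3: (106−1)·10.0² = 105·100 = 10500
4: (39−1)·7.3² = 38·53.29 = 2025.02
Numerator = 50035.93; denominator = Σ(nₕ−1) = 262.
s²ₚ = 50035.93/262 = 190.9768... → 190.98.

190.98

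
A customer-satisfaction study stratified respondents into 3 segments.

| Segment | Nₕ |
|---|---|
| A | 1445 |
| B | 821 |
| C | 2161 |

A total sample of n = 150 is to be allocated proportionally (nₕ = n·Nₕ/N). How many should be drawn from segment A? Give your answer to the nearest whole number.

49

N = 1445 + 821 + 2161 = 4427.
n_A = 150·1445/4427 = 48.961... → 49.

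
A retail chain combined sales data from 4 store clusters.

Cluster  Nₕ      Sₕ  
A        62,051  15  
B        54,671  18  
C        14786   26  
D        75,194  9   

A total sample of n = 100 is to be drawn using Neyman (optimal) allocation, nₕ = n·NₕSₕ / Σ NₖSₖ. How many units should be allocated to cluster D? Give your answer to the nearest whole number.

Σ NₕSₕ = 62051·15 + 54671·18 + 14786·26 + 75194·9 = 2976025.
Share for D: 676746/2976025 = 0.22740.
n_D = 100 × 0.22740 = 22.740... → 23.

23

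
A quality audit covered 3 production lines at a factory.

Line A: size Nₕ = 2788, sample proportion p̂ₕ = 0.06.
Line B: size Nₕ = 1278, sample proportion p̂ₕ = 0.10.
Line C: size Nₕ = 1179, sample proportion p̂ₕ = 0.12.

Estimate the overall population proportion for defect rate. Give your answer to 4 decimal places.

0.0832

N = 2788 + 1278 + 1179 = 5245.
Overall proportion = Σ (Nₕ/N)·p̂ₕ.
Σ Nₕp̂ₕ = 167.28 + 127.8 + 141.48 = 436.56.
436.56 / 5245 = 0.083234... → 0.0832.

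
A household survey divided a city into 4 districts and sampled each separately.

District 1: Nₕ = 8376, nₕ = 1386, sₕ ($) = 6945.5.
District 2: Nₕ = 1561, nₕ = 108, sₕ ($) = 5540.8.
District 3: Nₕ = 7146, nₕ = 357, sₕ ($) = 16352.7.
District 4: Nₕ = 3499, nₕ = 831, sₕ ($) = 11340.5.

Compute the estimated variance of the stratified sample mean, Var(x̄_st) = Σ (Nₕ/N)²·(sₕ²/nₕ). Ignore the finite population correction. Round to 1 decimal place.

N = 20582; Wₕ = Nₕ/N.
district 1: (8376/20582)²·6945.5²/1386 = 5764.2391
district 2: (1561/20582)²·5540.8²/108 = 1635.1284
district 3: (7146/20582)²·16352.7²/357 = 90294.5626
district 4: (3499/20582)²·11340.5²/831 = 4472.7654
Sum = 102166.6955 → 102166.7.

102166.7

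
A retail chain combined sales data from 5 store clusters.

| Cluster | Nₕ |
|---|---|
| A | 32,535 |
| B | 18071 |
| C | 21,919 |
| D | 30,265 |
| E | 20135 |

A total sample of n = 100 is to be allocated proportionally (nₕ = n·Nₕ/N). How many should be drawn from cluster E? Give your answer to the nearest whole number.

16

N = 32535 + 18071 + 21919 + 30265 + 20135 = 122925.
n_E = 100·20135/122925 = 16.380... → 16.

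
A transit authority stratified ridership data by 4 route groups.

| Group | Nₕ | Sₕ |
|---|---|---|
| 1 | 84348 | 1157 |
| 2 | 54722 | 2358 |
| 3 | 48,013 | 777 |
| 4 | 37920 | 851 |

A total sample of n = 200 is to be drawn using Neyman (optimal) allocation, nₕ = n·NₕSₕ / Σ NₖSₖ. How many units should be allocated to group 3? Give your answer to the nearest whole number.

25

Σ NₕSₕ = 84348·1157 + 54722·2358 + 48013·777 + 37920·851 = 296201133.
Share for 3: 37306101/296201133 = 0.12595.
n_3 = 200 × 0.12595 = 25.190... → 25.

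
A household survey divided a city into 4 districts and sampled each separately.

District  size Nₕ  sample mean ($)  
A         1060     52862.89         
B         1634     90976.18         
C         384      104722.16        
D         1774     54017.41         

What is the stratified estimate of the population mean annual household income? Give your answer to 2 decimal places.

70224.64

N = 4852; weights Wₕ = Nₕ/N = (0.2185, 0.3368, 0.0791, 0.3656).
x̄_st = Σ Wₕ·x̄ₕ = 0.2185·52862.89 + 0.3368·90976.18 + 0.0791·104722.16 + 0.3656·54017.41 ≈ 70224.6365...
→ 70224.64.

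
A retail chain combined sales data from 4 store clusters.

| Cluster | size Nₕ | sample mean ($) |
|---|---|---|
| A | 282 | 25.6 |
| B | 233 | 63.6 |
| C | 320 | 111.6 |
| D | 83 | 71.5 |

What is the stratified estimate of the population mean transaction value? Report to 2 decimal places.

N = 918; weights Wₕ = Nₕ/N = (0.3072, 0.2538, 0.3486, 0.0904).
x̄_st = Σ Wₕ·x̄ₕ = 0.3072·25.6 + 0.2538·63.6 + 0.3486·111.6 + 0.0904·71.5 ≈ 69.3731...
→ 69.37.

69.37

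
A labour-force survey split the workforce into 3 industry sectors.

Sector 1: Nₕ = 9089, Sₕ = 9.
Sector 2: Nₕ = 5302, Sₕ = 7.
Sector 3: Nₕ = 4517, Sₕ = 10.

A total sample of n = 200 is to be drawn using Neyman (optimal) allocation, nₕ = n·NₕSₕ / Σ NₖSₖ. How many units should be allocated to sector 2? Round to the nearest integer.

1: NₕSₕ = 9089·9 = 81801
2: NₕSₕ = 5302·7 = 37114
3: NₕSₕ = 4517·10 = 45170
Σ NₕSₕ = 164085.
n_2 = 200·37114/164085 = 45.238... → 45.

45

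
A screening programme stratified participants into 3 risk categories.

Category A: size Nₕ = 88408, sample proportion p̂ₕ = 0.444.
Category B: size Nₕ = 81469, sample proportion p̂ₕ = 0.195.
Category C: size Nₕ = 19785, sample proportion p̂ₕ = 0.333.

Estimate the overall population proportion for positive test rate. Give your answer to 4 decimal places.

Wₕ = Nₕ/N with N = 189662: 0.4661, 0.4295, 0.1043.
p̂_st = 0.4661·0.444 + 0.4295·0.195 + 0.1043·0.333 ≈ 0.325463... → 0.3255.

0.3255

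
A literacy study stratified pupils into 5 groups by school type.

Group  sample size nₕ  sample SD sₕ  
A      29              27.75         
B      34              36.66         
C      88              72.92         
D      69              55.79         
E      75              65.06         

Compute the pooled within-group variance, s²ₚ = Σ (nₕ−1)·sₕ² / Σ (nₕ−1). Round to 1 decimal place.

A: (29−1)·27.75² = 28·770.0625 = 21561.75
B: (34−1)·36.66² = 33·1343.9556 = 44350.5348
C: (88−1)·72.92² = 87·5317.3264 = 462607.3968
D: (69−1)·55.79² = 68·3112.5241 = 211651.6388
E: (75−1)·65.06² = 74·4232.8036 = 313227.4664
Numerator = 1053398.7868; denominator = Σ(nₕ−1) = 290.
s²ₚ = 1053398.7868/290 = 3632.410... → 3632.4.

3632.4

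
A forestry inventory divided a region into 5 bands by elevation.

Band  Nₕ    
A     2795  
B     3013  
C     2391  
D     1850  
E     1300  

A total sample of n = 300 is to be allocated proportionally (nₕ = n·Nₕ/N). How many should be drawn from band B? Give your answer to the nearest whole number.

80

N = 2795 + 3013 + 2391 + 1850 + 1300 = 11349.
n_B = 300·3013/11349 = 79.646... → 80.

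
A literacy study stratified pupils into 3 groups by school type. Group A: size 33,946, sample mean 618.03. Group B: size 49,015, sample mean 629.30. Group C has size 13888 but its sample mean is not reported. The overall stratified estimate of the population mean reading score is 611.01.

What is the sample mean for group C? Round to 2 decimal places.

529.30

Σ Nₕx̄ₕ = N·μ, so 13888·x̄_C = 96849·611.01 − (33946·618.03 + 49015·629.30).
= 59175707.49 − 51824785.88 = 7350921.61.
x̄_C = 7350921.61 / 13888 = 529.3002... → 529.30.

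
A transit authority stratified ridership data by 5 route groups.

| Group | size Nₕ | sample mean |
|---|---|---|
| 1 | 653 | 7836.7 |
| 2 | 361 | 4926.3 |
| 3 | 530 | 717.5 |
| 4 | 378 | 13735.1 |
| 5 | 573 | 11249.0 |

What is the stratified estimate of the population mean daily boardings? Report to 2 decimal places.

x̄_st = (Σ Nₕx̄ₕ) / (Σ Nₕ) = (653·7836.7 + 361·4926.3 + 530·717.5 + 378·13735.1 + 573·11249.0) / 2495
= 18913579.2 / 2495 = 7580.5929... → 7580.59.

7580.59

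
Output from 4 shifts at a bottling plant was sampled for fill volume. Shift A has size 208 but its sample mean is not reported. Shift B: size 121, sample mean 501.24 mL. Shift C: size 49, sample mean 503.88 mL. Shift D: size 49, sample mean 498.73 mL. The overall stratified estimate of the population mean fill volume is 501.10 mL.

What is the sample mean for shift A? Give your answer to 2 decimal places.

Σ Nₕx̄ₕ = N·μ, so 208·x̄_A = 427·501.10 − (121·501.24 + 49·503.88 + 49·498.73).
= 213969.7 − 109777.93 = 104191.77.
x̄_A = 104191.77 / 208 = 500.9220... → 500.92.

500.92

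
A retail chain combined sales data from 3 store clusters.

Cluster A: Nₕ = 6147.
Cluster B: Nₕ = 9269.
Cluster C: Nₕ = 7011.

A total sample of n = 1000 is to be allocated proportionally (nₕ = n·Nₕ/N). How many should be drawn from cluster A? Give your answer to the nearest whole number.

N = 6147 + 9269 + 7011 = 22427.
n_A = 1000·6147/22427 = 274.089... → 274.

274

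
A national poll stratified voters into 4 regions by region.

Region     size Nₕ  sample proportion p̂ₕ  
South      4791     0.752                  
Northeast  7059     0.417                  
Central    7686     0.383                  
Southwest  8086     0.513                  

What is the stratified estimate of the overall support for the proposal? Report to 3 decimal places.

0.494

Wₕ = Nₕ/N with N = 27622: 0.1734, 0.2556, 0.2783, 0.2927.
p̂_st = 0.1734·0.752 + 0.2556·0.417 + 0.2783·0.383 + 0.2927·0.513 ≈ 0.49375... → 0.494.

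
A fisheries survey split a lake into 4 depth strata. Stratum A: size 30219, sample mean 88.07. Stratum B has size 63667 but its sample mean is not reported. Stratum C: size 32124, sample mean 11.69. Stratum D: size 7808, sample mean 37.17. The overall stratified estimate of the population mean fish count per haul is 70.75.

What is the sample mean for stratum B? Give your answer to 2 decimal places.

96.45

N = 30219 + 63667 + 32124 + 7808 = 133818.
Overall total = μ·N = 70.75·133818 = 9467623.5.
Subtract the known strata: 30219·88.07 + 32124·11.69 + 7808·37.17 = 3327140.25.
Remaining total for stratum B: 9467623.5 − 3327140.25 = 6140483.25.
Divide by its size: 6140483.25 / 63667 = 96.4469... → 96.45.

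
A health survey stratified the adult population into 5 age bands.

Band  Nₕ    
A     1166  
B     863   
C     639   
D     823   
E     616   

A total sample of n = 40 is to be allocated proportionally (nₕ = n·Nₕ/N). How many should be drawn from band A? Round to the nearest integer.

N = 1166 + 863 + 639 + 823 + 616 = 4107.
n_A = 40·1166/4107 = 11.356... → 11.

11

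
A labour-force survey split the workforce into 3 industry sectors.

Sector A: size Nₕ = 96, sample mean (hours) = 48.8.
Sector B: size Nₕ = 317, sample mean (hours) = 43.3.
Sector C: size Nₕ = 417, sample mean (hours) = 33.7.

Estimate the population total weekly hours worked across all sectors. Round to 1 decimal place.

32463.8

Population total = Σ Nₕ·x̄ₕ (each stratum's size times its mean).
96·48.8 + 317·43.3 + 417·33.7 = 4684.8 + 13726.1 + 14052.9 = 32463.8.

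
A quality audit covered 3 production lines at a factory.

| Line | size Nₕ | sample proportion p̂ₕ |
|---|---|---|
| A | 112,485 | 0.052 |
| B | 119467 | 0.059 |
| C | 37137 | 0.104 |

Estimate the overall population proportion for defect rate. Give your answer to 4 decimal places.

Wₕ = Nₕ/N with N = 269089: 0.4180, 0.4440, 0.1380.
p̂_st = 0.4180·0.052 + 0.4440·0.059 + 0.1380·0.104 ≈ 0.062284... → 0.0623.

0.0623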